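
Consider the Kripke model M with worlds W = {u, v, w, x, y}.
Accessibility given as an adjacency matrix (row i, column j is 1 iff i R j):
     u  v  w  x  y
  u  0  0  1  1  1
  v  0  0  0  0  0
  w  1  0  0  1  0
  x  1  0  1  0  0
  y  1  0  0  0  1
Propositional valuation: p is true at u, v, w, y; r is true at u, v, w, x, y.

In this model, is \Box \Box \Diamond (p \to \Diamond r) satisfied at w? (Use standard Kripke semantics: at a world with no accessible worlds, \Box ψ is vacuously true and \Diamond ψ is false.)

At w: \Box \Box \Diamond (p \to \Diamond r) requires \Box \Diamond (p \to \Diamond r) at every successor {u, x}.
    At u: \Box \Diamond (p \to \Diamond r) requires \Diamond (p \to \Diamond r) at every successor {w, x, y}.
      At w: \Diamond (p \to \Diamond r) is true.
      At x: \Diamond (p \to \Diamond r) is true.
      At y: \Diamond (p \to \Diamond r) is true.
    So \Box \Diamond (p \to \Diamond r) is true at u.
    At x: \Box \Diamond (p \to \Diamond r) requires \Diamond (p \to \Diamond r) at every successor {u, w}.
      At u: \Diamond (p \to \Diamond r) is true.
      At w: \Diamond (p \to \Diamond r) is true.
    So \Box \Diamond (p \to \Diamond r) is true at x.
So \Box \Box \Diamond (p \to \Diamond r) is true at w.

Yes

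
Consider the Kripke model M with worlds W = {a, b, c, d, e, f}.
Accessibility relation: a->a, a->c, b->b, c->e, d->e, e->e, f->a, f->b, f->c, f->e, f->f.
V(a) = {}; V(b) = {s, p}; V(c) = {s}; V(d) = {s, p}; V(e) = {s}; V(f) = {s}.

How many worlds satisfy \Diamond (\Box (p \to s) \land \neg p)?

5

Recall that \Box ψ holds at a world iff ψ holds at every accessible world, and \Diamond ψ holds iff ψ holds at some accessible world.
Let φ = \Diamond (\Box (p \to s) \land \neg p). Evaluate φ at each world:
  a (successors {a, c}): φ is true.
  b (successors {b}): φ is false.
  c (successors {e}): φ is true.
  d (successors {e}): φ is true.
  e (successors {e}): φ is true.
  f (successors {a, b, c, e, f}): φ is true.
For instance, at f:
  At f: \Diamond (\Box (p \to s) \land \neg p) requires \Box (p \to s) \land \neg p at some successor in {a, b, c, e, f}.
    \Box (p \to s) \land \neg p holds at a, so \Diamond (\Box (p \to s) \land \neg p) is true at f.
      At a: \Box (p \to s) is true, \neg p is true, so \Box (p \to s) \land \neg p is true.
Satisfying worlds: {a, c, d, e, f}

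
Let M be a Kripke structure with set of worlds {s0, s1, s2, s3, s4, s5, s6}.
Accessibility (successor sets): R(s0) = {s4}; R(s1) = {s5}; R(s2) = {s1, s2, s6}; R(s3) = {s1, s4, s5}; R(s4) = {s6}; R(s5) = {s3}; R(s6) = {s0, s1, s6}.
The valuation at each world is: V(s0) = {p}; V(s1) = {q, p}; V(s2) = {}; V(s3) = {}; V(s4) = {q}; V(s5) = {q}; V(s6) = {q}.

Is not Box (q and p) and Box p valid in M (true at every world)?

Let φ = not Box (q and p) and Box p. Evaluate φ at each world:
  s0 (successors {s4}): φ is false.
  s1 (successors {s5}): φ is false.
  s2 (successors {s1, s2, s6}): φ is false.
  s3 (successors {s1, s4, s5}): φ is false.
  s4 (successors {s6}): φ is false.
  s5 (successors {s3}): φ is false.
  s6 (successors {s0, s1, s6}): φ is false.
Detail at s0 (counterexample):
  At s0: not Box (q and p) is true, Box p is false, so not Box (q and p) and Box p is false.
    At s0: Box (q and p) is false, so not Box (q and p) is true.
      At s0: Box (q and p) requires q and p at every successor {s4}.
        q and p fails at s4, so Box (q and p) is false at s0.
    At s0: Box p requires p at every successor {s4}.
      p fails at s4, so Box p is false at s0.

No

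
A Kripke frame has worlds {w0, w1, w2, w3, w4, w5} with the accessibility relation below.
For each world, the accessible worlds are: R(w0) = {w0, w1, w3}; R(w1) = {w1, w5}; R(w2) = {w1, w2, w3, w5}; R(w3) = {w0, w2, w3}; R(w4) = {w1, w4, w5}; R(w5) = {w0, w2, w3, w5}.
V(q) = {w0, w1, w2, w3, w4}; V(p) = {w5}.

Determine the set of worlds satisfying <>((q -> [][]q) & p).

w1, w2, w4, w5

Let φ = <>((q -> [][]q) & p). Evaluate φ at each world:
  w0 (successors {w0, w1, w3}): φ is false.
  w1 (successors {w1, w5}): φ is true.
  w2 (successors {w1, w2, w3, w5}): φ is true.
  w3 (successors {w0, w2, w3}): φ is false.
  w4 (successors {w1, w4, w5}): φ is true.
  w5 (successors {w0, w2, w3, w5}): φ is true.
For instance, at w1:
  At w1: <>((q -> [][]q) & p) requires (q -> [][]q) & p at some successor in {w1, w5}.
    (q -> [][]q) & p holds at w5, so <>((q -> [][]q) & p) is true at w1.
      At w5: q -> [][]q is true, p is true, so (q -> [][]q) & p is true.
Satisfying worlds: {w1, w2, w4, w5}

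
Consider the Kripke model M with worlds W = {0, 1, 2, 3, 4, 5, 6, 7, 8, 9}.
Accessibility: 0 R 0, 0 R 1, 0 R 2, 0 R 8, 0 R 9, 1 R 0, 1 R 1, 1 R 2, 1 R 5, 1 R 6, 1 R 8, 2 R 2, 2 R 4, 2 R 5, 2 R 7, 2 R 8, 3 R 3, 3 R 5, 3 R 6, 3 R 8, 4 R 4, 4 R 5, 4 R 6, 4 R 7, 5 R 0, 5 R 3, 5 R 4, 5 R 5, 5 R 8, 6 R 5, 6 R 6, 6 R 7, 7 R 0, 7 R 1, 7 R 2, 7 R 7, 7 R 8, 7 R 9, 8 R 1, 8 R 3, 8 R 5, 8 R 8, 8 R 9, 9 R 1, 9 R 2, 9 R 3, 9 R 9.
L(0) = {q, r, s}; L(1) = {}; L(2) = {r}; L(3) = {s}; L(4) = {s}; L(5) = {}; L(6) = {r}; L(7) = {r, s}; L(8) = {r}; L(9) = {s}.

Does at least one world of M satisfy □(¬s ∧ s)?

No

Let φ = □(¬s ∧ s). Evaluate φ at each world:
  0 (successors {0, 1, 2, 8, 9}): φ is false.
  1 (successors {0, 1, 2, 5, 6, 8}): φ is false.
  2 (successors {2, 4, 5, 7, 8}): φ is false.
  3 (successors {3, 5, 6, 8}): φ is false.
  4 (successors {4, 5, 6, 7}): φ is false.
  5 (successors {0, 3, 4, 5, 8}): φ is false.
  6 (successors {5, 6, 7}): φ is false.
  7 (successors {0, 1, 2, 7, 8, 9}): φ is false.
  8 (successors {1, 3, 5, 8, 9}): φ is false.
  9 (successors {1, 2, 3, 9}): φ is false.
For instance, at 9:
  At 9: □(¬s ∧ s) requires ¬s ∧ s at every successor {1, 2, 3, 9}.
    ¬s ∧ s fails at 1, so □(¬s ∧ s) is false at 9.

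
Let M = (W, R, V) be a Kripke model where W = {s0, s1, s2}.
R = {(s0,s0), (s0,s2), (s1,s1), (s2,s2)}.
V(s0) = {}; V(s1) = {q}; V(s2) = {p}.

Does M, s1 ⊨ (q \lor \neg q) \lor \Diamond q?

Yes

Recall that \Diamond ψ holds at a world iff ψ holds at some accessible world.
At s1: q \lor \neg q is true, \Diamond q is true, so (q \lor \neg q) \lor \Diamond q is true.
  At s1: \Diamond q requires q at some successor in {s1}.
    q holds at s1, so \Diamond q is true at s1.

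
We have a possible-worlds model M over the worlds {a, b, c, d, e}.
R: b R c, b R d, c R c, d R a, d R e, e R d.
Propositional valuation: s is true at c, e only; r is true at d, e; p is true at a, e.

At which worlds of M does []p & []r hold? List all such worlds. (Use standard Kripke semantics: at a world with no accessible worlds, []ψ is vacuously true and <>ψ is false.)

a

Let φ = []p & []r. Evaluate φ at each world:
  a (successors ∅): φ is true.
  b (successors {c, d}): φ is false.
  c (successors {c}): φ is false.
  d (successors {a, e}): φ is false.
  e (successors {d}): φ is false.
For instance, at d:
  At d: []p is true, []r is false, so []p & []r is false.
    At d: []p requires p at every successor {a, e}.
      At a: p is true.
      At e: p is true.
    So []p is true at d.
    At d: []r requires r at every successor {a, e}.
      r fails at a, so []r is false at d.
Satisfying worlds: {a}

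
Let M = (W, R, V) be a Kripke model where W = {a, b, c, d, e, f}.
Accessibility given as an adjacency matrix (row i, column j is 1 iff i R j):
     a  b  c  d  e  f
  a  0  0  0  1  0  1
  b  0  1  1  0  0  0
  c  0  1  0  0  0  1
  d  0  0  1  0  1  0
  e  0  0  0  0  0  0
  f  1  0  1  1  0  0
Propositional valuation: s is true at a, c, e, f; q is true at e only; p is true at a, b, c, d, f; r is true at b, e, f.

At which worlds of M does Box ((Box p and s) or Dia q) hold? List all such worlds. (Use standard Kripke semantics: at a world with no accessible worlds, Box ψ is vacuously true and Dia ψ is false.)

Let φ = Box ((Box p and s) or Dia q). Evaluate φ at each world:
  a (successors {d, f}): φ is true.
  b (successors {b, c}): φ is false.
  c (successors {b, f}): φ is false.
  d (successors {c, e}): φ is true.
  e (successors ∅): φ is true.
  f (successors {a, c, d}): φ is true.
For instance, at a:
  At a: Box ((Box p and s) or Dia q) requires (Box p and s) or Dia q at every successor {d, f}.
      At d: Box p and s is false, Dia q is true, so (Box p and s) or Dia q is true.
      At f: Box p and s is true, Dia q is false, so (Box p and s) or Dia q is true.
  So Box ((Box p and s) or Dia q) is true at a.
Satisfying worlds: {a, d, e, f}

a, d, e, f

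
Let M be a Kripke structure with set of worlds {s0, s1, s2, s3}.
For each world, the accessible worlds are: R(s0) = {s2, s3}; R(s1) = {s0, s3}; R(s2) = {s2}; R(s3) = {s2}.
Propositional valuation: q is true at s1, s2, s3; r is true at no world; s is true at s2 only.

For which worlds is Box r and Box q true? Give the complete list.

Recall that Box ψ holds at a world iff ψ holds at every accessible world, and Dia ψ holds iff ψ holds at some accessible world.
Let φ = Box r and Box q. Evaluate φ at each world:
  s0 (successors {s2, s3}): φ is false.
  s1 (successors {s0, s3}): φ is false.
  s2 (successors {s2}): φ is false.
  s3 (successors {s2}): φ is false.
For instance, at s3:
  At s3: Box r is false, Box q is true, so Box r and Box q is false.
    At s3: Box r requires r at every successor {s2}.
      r fails at s2, so Box r is false at s3.
    At s3: Box q requires q at every successor {s2}.
      At s2: q is true.
    So Box q is true at s3.
Satisfying worlds: none.

none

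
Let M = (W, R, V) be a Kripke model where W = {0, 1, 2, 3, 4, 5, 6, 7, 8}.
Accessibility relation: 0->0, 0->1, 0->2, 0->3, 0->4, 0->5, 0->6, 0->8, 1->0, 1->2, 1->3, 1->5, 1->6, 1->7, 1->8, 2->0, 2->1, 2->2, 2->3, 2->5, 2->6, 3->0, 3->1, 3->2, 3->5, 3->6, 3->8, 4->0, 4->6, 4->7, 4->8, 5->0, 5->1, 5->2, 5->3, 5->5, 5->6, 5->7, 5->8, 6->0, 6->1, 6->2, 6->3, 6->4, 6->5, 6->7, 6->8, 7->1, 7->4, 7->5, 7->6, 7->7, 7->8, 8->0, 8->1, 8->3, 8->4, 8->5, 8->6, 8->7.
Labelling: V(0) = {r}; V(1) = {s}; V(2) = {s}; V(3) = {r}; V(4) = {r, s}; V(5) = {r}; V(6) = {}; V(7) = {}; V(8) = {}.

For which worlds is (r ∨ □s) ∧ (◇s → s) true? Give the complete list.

4

Let φ = (r ∨ □s) ∧ (◇s → s). Evaluate φ at each world:
  0 (successors {0, 1, 2, 3, 4, 5, 6, 8}): φ is false.
  1 (successors {0, 2, 3, 5, 6, 7, 8}): φ is false.
  2 (successors {0, 1, 2, 3, 5, 6}): φ is false.
  3 (successors {0, 1, 2, 5, 6, 8}): φ is false.
  4 (successors {0, 6, 7, 8}): φ is true.
  5 (successors {0, 1, 2, 3, 5, 6, 7, 8}): φ is false.
  6 (successors {0, 1, 2, 3, 4, 5, 7, 8}): φ is false.
  7 (successors {1, 4, 5, 6, 7, 8}): φ is false.
  8 (successors {0, 1, 3, 4, 5, 6, 7}): φ is false.
For instance, at 6:
  At 6: r ∨ □s is false, ◇s → s is false, so (r ∨ □s) ∧ (◇s → s) is false.
    At 6: r is false, □s is false, so r ∨ □s is false.
      At 6: □s requires s at every successor {0, 1, 2, 3, 4, 5, 7, 8}.
        s fails at 0, so □s is false at 6.
    At 6: ◇s is true, s is false, so ◇s → s is false.
      At 6: ◇s requires s at some successor in {0, 1, 2, 3, 4, 5, 7, 8}.
        s holds at 1, so ◇s is true at 6.
Satisfying worlds: {4}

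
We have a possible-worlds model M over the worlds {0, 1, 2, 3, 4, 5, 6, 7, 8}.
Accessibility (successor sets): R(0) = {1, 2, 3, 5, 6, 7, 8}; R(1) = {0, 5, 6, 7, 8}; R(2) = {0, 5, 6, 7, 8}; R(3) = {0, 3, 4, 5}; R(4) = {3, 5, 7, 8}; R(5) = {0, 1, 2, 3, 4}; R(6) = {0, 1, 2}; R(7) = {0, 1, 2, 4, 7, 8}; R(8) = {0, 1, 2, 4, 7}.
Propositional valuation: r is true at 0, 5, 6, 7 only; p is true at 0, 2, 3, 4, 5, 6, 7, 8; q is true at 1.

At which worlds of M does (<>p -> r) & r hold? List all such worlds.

Let φ = (<>p -> r) & r. Evaluate φ at each world:
  0 (successors {1, 2, 3, 5, 6, 7, 8}): φ is true.
  1 (successors {0, 5, 6, 7, 8}): φ is false.
  2 (successors {0, 5, 6, 7, 8}): φ is false.
  3 (successors {0, 3, 4, 5}): φ is false.
  4 (successors {3, 5, 7, 8}): φ is false.
  5 (successors {0, 1, 2, 3, 4}): φ is true.
  6 (successors {0, 1, 2}): φ is true.
  7 (successors {0, 1, 2, 4, 7, 8}): φ is true.
  8 (successors {0, 1, 2, 4, 7}): φ is false.
For instance, at 2:
  At 2: <>p -> r is false, r is false, so (<>p -> r) & r is false.
    At 2: <>p is true, r is false, so <>p -> r is false.
      At 2: <>p requires p at some successor in {0, 5, 6, 7, 8}.
        p holds at 0, so <>p is true at 2.
Satisfying worlds: {0, 5, 6, 7}

0, 5, 6, 7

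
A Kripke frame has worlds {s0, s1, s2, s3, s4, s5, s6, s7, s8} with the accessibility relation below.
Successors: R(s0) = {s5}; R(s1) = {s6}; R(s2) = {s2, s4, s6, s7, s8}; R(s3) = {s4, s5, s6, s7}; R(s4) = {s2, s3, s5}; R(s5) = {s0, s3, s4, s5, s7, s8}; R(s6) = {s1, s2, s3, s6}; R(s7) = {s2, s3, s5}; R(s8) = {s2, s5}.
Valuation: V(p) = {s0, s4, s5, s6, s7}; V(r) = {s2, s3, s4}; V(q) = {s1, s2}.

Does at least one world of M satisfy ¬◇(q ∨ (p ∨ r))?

No

Let φ = ¬◇(q ∨ (p ∨ r)). Evaluate φ at each world:
  s0 (successors {s5}): φ is false.
  s1 (successors {s6}): φ is false.
  s2 (successors {s2, s4, s6, s7, s8}): φ is false.
  s3 (successors {s4, s5, s6, s7}): φ is false.
  s4 (successors {s2, s3, s5}): φ is false.
  s5 (successors {s0, s3, s4, s5, s7, s8}): φ is false.
  s6 (successors {s1, s2, s3, s6}): φ is false.
  s7 (successors {s2, s3, s5}): φ is false.
  s8 (successors {s2, s5}): φ is false.
For instance, at s0:
  At s0: ◇(q ∨ (p ∨ r)) is true, so ¬◇(q ∨ (p ∨ r)) is false.
    At s0: ◇(q ∨ (p ∨ r)) requires q ∨ (p ∨ r) at some successor in {s5}.
      q ∨ (p ∨ r) holds at s5, so ◇(q ∨ (p ∨ r)) is true at s0.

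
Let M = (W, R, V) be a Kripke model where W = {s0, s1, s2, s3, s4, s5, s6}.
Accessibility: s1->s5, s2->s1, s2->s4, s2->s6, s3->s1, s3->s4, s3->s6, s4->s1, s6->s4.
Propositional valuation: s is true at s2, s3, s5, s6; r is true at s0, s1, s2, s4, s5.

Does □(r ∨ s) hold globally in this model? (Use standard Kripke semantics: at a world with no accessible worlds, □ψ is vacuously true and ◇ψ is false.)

Recall that □ψ holds at a world iff ψ holds at every accessible world, and ◇ψ holds iff ψ holds at some accessible world.
Let φ = □(r ∨ s). Evaluate φ at each world:
  s0 (successors ∅): φ is true.
  s1 (successors {s5}): φ is true.
  s2 (successors {s1, s4, s6}): φ is true.
  s3 (successors {s1, s4, s6}): φ is true.
  s4 (successors {s1}): φ is true.
  s5 (successors ∅): φ is true.
  s6 (successors {s4}): φ is true.
For instance, at s3:
  At s3: □(r ∨ s) requires r ∨ s at every successor {s1, s4, s6}.
    At s1: r ∨ s is true.
    At s4: r ∨ s is true.
    At s6: r ∨ s is true.
  So □(r ∨ s) is true at s3.

Yes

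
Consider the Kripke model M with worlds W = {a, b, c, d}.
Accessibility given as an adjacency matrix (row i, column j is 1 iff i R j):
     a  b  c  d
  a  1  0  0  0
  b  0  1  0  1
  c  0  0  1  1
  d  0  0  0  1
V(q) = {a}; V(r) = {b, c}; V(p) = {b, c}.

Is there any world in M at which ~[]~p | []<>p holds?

Recall that []ψ holds at a world iff ψ holds at every accessible world, and <>ψ holds iff ψ holds at some accessible world.
Let φ = ~[]~p | []<>p. Evaluate φ at each world:
  a (successors {a}): φ is false.
  b (successors {b, d}): φ is true.
  c (successors {c, d}): φ is true.
  d (successors {d}): φ is false.
Detail at b (witness):
  At b: ~[]~p is true, []<>p is false, so ~[]~p | []<>p is true.
    At b: []~p is false, so ~[]~p is true.
      At b: []~p requires ~p at every successor {b, d}.
        ~p fails at b, so []~p is false at b.
    At b: []<>p requires <>p at every successor {b, d}.
      <>p fails at d, so []<>p is false at b.

Yes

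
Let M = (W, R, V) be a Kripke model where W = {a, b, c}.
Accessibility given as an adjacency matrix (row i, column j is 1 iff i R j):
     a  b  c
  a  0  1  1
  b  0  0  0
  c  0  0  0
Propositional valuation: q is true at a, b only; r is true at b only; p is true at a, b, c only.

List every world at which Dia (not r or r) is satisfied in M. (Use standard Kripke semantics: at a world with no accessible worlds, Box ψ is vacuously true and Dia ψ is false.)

Recall that Dia ψ holds at a world iff ψ holds at some accessible world.
Let φ = Dia (not r or r). Evaluate φ at each world:
  a (successors {b, c}): φ is true.
  b (successors ∅): φ is false.
  c (successors ∅): φ is false.
For instance, at a:
  At a: Dia (not r or r) requires not r or r at some successor in {b, c}.
    not r or r holds at b, so Dia (not r or r) is true at a.
Satisfying worlds: {a}

a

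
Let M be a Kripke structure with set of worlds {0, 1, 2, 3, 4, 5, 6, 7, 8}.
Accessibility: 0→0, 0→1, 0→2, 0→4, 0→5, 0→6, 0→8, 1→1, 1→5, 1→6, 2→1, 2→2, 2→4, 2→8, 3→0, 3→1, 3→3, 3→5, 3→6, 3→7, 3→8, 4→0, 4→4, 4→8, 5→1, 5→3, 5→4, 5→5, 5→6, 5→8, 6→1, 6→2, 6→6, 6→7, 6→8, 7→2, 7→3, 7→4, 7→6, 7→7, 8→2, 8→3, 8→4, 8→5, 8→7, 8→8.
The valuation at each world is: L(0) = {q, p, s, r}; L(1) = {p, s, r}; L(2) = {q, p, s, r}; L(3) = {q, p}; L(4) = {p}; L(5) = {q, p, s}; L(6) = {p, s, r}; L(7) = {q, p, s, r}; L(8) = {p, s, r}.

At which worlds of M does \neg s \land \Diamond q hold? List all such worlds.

3, 4

Let φ = \neg s \land \Diamond q. Evaluate φ at each world:
  0 (successors {0, 1, 2, 4, 5, 6, 8}): φ is false.
  1 (successors {1, 5, 6}): φ is false.
  2 (successors {1, 2, 4, 8}): φ is false.
  3 (successors {0, 1, 3, 5, 6, 7, 8}): φ is true.
  4 (successors {0, 4, 8}): φ is true.
  5 (successors {1, 3, 4, 5, 6, 8}): φ is false.
  6 (successors {1, 2, 6, 7, 8}): φ is false.
  7 (successors {2, 3, 4, 6, 7}): φ is false.
  8 (successors {2, 3, 4, 5, 7, 8}): φ is false.
For instance, at 1:
  At 1: \neg s is false, \Diamond q is true, so \neg s \land \Diamond q is false.
    At 1: \Diamond q requires q at some successor in {1, 5, 6}.
      q holds at 5, so \Diamond q is true at 1.
Satisfying worlds: {3, 4}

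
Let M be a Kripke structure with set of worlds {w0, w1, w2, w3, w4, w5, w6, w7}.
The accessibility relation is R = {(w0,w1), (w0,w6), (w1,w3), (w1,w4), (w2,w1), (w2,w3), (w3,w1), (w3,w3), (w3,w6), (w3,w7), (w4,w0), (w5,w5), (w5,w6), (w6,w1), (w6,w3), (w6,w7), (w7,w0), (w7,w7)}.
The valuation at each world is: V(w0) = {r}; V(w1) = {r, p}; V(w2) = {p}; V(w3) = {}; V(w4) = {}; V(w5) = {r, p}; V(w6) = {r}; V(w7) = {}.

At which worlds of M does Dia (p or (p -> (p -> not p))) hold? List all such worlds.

w0, w1, w2, w3, w4, w5, w6, w7

Let φ = Dia (p or (p -> (p -> not p))). Evaluate φ at each world:
  w0 (successors {w1, w6}): φ is true.
  w1 (successors {w3, w4}): φ is true.
  w2 (successors {w1, w3}): φ is true.
  w3 (successors {w1, w3, w6, w7}): φ is true.
  w4 (successors {w0}): φ is true.
  w5 (successors {w5, w6}): φ is true.
  w6 (successors {w1, w3, w7}): φ is true.
  w7 (successors {w0, w7}): φ is true.
For instance, at w7:
  At w7: Dia (p or (p -> (p -> not p))) requires p or (p -> (p -> not p)) at some successor in {w0, w7}.
    p or (p -> (p -> not p)) holds at w0, so Dia (p or (p -> (p -> not p))) is true at w7.
Satisfying worlds: {w0, w1, w2, w3, w4, w5, w6, w7}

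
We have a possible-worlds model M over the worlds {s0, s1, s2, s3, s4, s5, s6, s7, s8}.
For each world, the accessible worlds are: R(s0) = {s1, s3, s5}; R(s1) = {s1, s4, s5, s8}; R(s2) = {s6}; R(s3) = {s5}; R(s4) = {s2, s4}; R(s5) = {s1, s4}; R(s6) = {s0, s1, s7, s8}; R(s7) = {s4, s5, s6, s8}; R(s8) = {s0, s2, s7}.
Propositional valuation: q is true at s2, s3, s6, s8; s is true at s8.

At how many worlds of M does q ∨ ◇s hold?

6

Let φ = q ∨ ◇s. Evaluate φ at each world:
  s0 (successors {s1, s3, s5}): φ is false.
  s1 (successors {s1, s4, s5, s8}): φ is true.
  s2 (successors {s6}): φ is true.
  s3 (successors {s5}): φ is true.
  s4 (successors {s2, s4}): φ is false.
  s5 (successors {s1, s4}): φ is false.
  s6 (successors {s0, s1, s7, s8}): φ is true.
  s7 (successors {s4, s5, s6, s8}): φ is true.
  s8 (successors {s0, s2, s7}): φ is true.
For instance, at s1:
  At s1: q is false, ◇s is true, so q ∨ ◇s is true.
    At s1: ◇s requires s at some successor in {s1, s4, s5, s8}.
      s holds at s8, so ◇s is true at s1.
Satisfying worlds: {s1, s2, s3, s6, s7, s8}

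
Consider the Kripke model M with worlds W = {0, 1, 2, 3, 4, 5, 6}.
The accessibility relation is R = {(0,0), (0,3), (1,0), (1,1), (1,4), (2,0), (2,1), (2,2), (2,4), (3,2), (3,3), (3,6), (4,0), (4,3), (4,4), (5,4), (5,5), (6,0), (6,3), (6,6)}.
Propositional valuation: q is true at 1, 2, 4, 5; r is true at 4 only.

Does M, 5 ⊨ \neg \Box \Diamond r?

No

At 5: \Box \Diamond r is true, so \neg \Box \Diamond r is false.
  At 5: \Box \Diamond r requires \Diamond r at every successor {4, 5}.
      At 4: \Diamond r requires r at some successor in {0, 3, 4}.
        r holds at 4, so \Diamond r is true at 4.
      At 5: \Diamond r requires r at some successor in {4, 5}.
        r holds at 4, so \Diamond r is true at 5.
  So \Box \Diamond r is true at 5.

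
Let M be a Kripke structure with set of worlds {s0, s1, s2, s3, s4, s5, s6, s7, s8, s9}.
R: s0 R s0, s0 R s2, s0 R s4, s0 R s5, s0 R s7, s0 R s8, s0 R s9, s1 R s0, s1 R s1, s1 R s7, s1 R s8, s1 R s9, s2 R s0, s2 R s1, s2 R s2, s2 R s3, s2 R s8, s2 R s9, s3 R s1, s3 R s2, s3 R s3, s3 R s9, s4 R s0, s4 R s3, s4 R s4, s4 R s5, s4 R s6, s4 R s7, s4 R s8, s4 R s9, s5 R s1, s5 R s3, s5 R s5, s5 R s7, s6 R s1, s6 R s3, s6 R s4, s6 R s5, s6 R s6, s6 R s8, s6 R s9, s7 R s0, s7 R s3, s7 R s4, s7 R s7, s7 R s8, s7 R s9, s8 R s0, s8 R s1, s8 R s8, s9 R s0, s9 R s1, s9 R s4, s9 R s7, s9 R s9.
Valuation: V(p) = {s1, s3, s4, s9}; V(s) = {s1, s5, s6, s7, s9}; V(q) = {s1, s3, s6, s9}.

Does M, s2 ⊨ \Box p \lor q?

No

Recall that \Box ψ holds at a world iff ψ holds at every accessible world, and \Diamond ψ holds iff ψ holds at some accessible world.
At s2: \Box p is false, q is false, so \Box p \lor q is false.
  At s2: \Box p requires p at every successor {s0, s1, s2, s3, s8, s9}.
    p fails at s0, so \Box p is false at s2.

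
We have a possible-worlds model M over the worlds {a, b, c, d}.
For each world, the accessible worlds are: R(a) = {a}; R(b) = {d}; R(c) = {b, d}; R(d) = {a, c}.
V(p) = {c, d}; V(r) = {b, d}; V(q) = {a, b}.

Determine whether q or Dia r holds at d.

No

Recall that Dia ψ holds at a world iff ψ holds at some accessible world.
At d: q is false, Dia r is false, so q or Dia r is false.
  At d: Dia r requires r at some successor in {a, c}.
    At a: r is false.
    At c: r is false.
  So Dia r is false at d.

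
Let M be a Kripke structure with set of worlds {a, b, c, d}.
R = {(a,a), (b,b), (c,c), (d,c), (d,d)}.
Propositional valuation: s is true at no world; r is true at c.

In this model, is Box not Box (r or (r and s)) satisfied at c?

No

At c: Box not Box (r or (r and s)) requires not Box (r or (r and s)) at every successor {c}.
  not Box (r or (r and s)) fails at c, so Box not Box (r or (r and s)) is false at c.
    At c: Box (r or (r and s)) is true, so not Box (r or (r and s)) is false.
      At c: Box (r or (r and s)) requires r or (r and s) at every successor {c}.
        At c: r or (r and s) is true.
      So Box (r or (r and s)) is true at c.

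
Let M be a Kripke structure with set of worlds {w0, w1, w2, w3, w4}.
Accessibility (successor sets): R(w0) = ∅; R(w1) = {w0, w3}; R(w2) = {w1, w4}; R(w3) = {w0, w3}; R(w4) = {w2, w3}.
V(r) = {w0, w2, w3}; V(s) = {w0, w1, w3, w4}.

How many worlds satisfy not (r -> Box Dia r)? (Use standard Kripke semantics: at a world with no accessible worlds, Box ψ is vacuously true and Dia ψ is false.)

1

Recall that Box ψ holds at a world iff ψ holds at every accessible world, and Dia ψ holds iff ψ holds at some accessible world.
Let φ = not (r -> Box Dia r). Evaluate φ at each world:
  w0 (successors ∅): φ is false.
  w1 (successors {w0, w3}): φ is false.
  w2 (successors {w1, w4}): φ is false.
  w3 (successors {w0, w3}): φ is true.
  w4 (successors {w2, w3}): φ is false.
For instance, at w3:
  At w3: r -> Box Dia r is false, so not (r -> Box Dia r) is true.
    At w3: r is true, Box Dia r is false, so r -> Box Dia r is false.
      At w3: Box Dia r requires Dia r at every successor {w0, w3}.
        Dia r fails at w0, so Box Dia r is false at w3.
Satisfying worlds: {w3}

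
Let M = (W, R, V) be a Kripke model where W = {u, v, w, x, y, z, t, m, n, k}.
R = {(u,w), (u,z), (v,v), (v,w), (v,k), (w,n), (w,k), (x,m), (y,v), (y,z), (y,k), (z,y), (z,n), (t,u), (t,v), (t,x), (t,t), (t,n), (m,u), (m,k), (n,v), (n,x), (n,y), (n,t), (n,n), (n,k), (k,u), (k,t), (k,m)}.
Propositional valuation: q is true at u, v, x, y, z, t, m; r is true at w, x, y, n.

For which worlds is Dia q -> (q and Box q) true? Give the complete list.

w, x

Recall that Box ψ holds at a world iff ψ holds at every accessible world, and Dia ψ holds iff ψ holds at some accessible world.
Let φ = Dia q -> (q and Box q). Evaluate φ at each world:
  u (successors {w, z}): φ is false.
  v (successors {v, w, k}): φ is false.
  w (successors {n, k}): φ is true.
  x (successors {m}): φ is true.
  y (successors {v, z, k}): φ is false.
  z (successors {y, n}): φ is false.
  t (successors {u, v, x, t, n}): φ is false.
  m (successors {u, k}): φ is false.
  n (successors {v, x, y, t, n, k}): φ is false.
  k (successors {u, t, m}): φ is false.
For instance, at n:
  At n: Dia q is true, q and Box q is false, so Dia q -> (q and Box q) is false.
    At n: Dia q requires q at some successor in {v, x, y, t, n, k}.
      q holds at v, so Dia q is true at n.
    At n: q is false, Box q is false, so q and Box q is false.
      At n: Box q requires q at every successor {v, x, y, t, n, k}.
        q fails at n, so Box q is false at n.
Satisfying worlds: {w, x}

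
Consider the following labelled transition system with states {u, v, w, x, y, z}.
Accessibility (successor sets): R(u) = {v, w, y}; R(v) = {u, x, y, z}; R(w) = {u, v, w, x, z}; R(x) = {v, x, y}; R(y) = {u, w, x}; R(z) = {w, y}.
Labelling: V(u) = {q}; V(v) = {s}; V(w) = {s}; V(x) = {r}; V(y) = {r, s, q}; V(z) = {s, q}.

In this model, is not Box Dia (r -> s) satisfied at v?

At v: Box Dia (r -> s) is true, so not Box Dia (r -> s) is false.
  At v: Box Dia (r -> s) requires Dia (r -> s) at every successor {u, x, y, z}.
    At u: Dia (r -> s) is true.
    At x: Dia (r -> s) is true.
    At y: Dia (r -> s) is true.
    At z: Dia (r -> s) is true.
  So Box Dia (r -> s) is true at v.

No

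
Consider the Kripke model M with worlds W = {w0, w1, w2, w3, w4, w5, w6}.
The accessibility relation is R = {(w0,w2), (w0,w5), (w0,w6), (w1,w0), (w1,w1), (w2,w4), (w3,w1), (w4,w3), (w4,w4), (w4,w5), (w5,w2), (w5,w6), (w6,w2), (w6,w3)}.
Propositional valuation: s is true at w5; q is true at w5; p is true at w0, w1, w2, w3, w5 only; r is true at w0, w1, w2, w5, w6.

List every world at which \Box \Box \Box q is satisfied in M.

none

Recall that \Box ψ holds at a world iff ψ holds at every accessible world, and \Diamond ψ holds iff ψ holds at some accessible world.
Let φ = \Box \Box \Box q. Evaluate φ at each world:
  w0 (successors {w2, w5, w6}): φ is false.
  w1 (successors {w0, w1}): φ is false.
  w2 (successors {w4}): φ is false.
  w3 (successors {w1}): φ is false.
  w4 (successors {w3, w4, w5}): φ is false.
  w5 (successors {w2, w6}): φ is false.
  w6 (successors {w2, w3}): φ is false.
For instance, at w6:
  At w6: \Box \Box \Box q requires \Box \Box q at every successor {w2, w3}.
    \Box \Box q fails at w2, so \Box \Box \Box q is false at w6.
      At w2: \Box \Box q requires \Box q at every successor {w4}.
        \Box q fails at w4, so \Box \Box q is false at w2.
Satisfying worlds: none.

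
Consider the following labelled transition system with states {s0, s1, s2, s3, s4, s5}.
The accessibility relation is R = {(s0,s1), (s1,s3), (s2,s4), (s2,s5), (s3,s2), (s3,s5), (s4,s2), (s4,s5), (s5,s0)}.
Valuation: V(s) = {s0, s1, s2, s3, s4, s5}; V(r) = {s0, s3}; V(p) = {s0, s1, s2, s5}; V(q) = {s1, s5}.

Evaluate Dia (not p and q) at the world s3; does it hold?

At s3: Dia (not p and q) requires not p and q at some successor in {s2, s5}.
  At s2: not p and q is false.
  At s5: not p and q is false.
So Dia (not p and q) is false at s3.

No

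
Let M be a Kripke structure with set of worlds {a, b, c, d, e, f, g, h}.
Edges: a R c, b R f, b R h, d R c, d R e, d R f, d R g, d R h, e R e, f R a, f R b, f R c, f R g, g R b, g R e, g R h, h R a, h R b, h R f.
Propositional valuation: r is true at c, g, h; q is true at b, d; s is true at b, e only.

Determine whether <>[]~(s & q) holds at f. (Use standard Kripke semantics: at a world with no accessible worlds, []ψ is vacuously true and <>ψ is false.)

Recall that []ψ holds at a world iff ψ holds at every accessible world, and <>ψ holds iff ψ holds at some accessible world.
At f: <>[]~(s & q) requires []~(s & q) at some successor in {a, b, c, g}.
  []~(s & q) holds at a, so <>[]~(s & q) is true at f.
    At a: []~(s & q) requires ~(s & q) at every successor {c}.
      At c: ~(s & q) is true.
    So []~(s & q) is true at a.

Yes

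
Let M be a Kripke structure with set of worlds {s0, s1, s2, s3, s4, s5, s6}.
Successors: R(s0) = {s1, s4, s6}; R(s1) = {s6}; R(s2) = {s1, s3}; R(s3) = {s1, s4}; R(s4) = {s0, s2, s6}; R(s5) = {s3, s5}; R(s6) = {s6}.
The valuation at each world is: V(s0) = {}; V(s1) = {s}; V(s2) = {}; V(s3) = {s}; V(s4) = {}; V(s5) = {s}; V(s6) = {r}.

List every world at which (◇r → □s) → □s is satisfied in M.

s0, s1, s2, s4, s5, s6

Let φ = (◇r → □s) → □s. Evaluate φ at each world:
  s0 (successors {s1, s4, s6}): φ is true.
  s1 (successors {s6}): φ is true.
  s2 (successors {s1, s3}): φ is true.
  s3 (successors {s1, s4}): φ is false.
  s4 (successors {s0, s2, s6}): φ is true.
  s5 (successors {s3, s5}): φ is true.
  s6 (successors {s6}): φ is true.
For instance, at s6:
  At s6: ◇r → □s is false, □s is false, so (◇r → □s) → □s is true.
    At s6: ◇r is true, □s is false, so ◇r → □s is false.
      At s6: ◇r requires r at some successor in {s6}.
        r holds at s6, so ◇r is true at s6.
      At s6: □s requires s at every successor {s6}.
        s fails at s6, so □s is false at s6.
    At s6: □s requires s at every successor {s6}.
      s fails at s6, so □s is false at s6.
Satisfying worlds: {s0, s1, s2, s4, s5, s6}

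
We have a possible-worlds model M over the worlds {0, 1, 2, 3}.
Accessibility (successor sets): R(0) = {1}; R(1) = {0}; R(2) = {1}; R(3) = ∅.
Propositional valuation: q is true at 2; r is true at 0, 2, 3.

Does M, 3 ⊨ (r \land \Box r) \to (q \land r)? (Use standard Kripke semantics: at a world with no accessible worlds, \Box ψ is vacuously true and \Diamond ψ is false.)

No

At 3: r \land \Box r is true, q \land r is false, so (r \land \Box r) \to (q \land r) is false.
  At 3: r is true, \Box r is true, so r \land \Box r is true.
    At 3: no accessible worlds, so \Box r holds vacuously.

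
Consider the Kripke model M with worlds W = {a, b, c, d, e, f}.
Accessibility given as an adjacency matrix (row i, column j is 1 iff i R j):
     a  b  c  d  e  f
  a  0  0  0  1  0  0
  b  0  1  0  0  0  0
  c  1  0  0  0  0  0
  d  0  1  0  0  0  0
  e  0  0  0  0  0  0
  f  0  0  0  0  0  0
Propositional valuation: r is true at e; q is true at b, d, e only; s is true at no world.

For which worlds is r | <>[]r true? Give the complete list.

e

Let φ = r | <>[]r. Evaluate φ at each world:
  a (successors {d}): φ is false.
  b (successors {b}): φ is false.
  c (successors {a}): φ is false.
  d (successors {b}): φ is false.
  e (successors ∅): φ is true.
  f (successors ∅): φ is false.
For instance, at a:
  At a: r is false, <>[]r is false, so r | <>[]r is false.
    At a: <>[]r requires []r at some successor in {d}.
      At d: []r is false.
    So <>[]r is false at a.
Satisfying worlds: {e}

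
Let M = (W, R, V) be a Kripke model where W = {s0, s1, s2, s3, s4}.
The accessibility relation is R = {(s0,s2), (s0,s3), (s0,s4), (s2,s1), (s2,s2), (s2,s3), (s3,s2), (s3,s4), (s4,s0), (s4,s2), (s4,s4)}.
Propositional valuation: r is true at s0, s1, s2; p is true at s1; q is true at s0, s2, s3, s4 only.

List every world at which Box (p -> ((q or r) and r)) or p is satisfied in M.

Recall that Box ψ holds at a world iff ψ holds at every accessible world, and Dia ψ holds iff ψ holds at some accessible world.
Let φ = Box (p -> ((q or r) and r)) or p. Evaluate φ at each world:
  s0 (successors {s2, s3, s4}): φ is true.
  s1 (successors ∅): φ is true.
  s2 (successors {s1, s2, s3}): φ is true.
  s3 (successors {s2, s4}): φ is true.
  s4 (successors {s0, s2, s4}): φ is true.
For instance, at s3:
  At s3: Box (p -> ((q or r) and r)) is true, p is false, so Box (p -> ((q or r) and r)) or p is true.
    At s3: Box (p -> ((q or r) and r)) requires p -> ((q or r) and r) at every successor {s2, s4}.
      At s2: p -> ((q or r) and r) is true.
      At s4: p -> ((q or r) and r) is true.
    So Box (p -> ((q or r) and r)) is true at s3.
Satisfying worlds: {s0, s1, s2, s3, s4}

s0, s1, s2, s3, s4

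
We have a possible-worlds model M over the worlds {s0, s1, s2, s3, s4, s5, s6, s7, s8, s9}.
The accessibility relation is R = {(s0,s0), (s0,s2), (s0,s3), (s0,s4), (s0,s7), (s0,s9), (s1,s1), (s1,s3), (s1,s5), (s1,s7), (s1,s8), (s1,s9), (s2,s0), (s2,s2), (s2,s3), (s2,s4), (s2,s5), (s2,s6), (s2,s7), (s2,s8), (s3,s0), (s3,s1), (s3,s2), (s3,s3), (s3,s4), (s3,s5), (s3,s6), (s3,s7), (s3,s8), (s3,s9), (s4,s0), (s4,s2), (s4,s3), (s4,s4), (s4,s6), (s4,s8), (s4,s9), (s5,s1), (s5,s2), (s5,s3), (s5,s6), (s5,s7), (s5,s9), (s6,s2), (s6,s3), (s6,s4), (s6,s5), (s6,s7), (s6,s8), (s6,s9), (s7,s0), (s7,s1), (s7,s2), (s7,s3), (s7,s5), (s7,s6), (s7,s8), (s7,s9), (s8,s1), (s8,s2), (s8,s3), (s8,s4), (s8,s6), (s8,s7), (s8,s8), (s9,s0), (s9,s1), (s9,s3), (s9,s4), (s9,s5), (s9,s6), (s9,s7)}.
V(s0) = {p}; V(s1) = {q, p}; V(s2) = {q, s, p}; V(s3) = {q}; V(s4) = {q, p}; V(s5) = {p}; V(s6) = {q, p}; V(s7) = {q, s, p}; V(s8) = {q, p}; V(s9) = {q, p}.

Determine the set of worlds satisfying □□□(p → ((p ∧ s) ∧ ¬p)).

none

Recall that □ψ holds at a world iff ψ holds at every accessible world, and ◇ψ holds iff ψ holds at some accessible world.
Let φ = □□□(p → ((p ∧ s) ∧ ¬p)). Evaluate φ at each world:
  s0 (successors {s0, s2, s3, s4, s7, s9}): φ is false.
  s1 (successors {s1, s3, s5, s7, s8, s9}): φ is false.
  s2 (successors {s0, s2, s3, s4, s5, s6, s7, s8}): φ is false.
  s3 (successors {s0, s1, s2, s3, s4, s5, s6, s7, s8, s9}): φ is false.
  s4 (successors {s0, s2, s3, s4, s6, s8, s9}): φ is false.
  s5 (successors {s1, s2, s3, s6, s7, s9}): φ is false.
  s6 (successors {s2, s3, s4, s5, s7, s8, s9}): φ is false.
  s7 (successors {s0, s1, s2, s3, s5, s6, s8, s9}): φ is false.
  s8 (successors {s1, s2, s3, s4, s6, s7, s8}): φ is false.
  s9 (successors {s0, s1, s3, s4, s5, s6, s7}): φ is false.
For instance, at s6:
  At s6: □□□(p → ((p ∧ s) ∧ ¬p)) requires □□(p → ((p ∧ s) ∧ ¬p)) at every successor {s2, s3, s4, s5, s7, s8, s9}.
    □□(p → ((p ∧ s) ∧ ¬p)) fails at s2, so □□□(p → ((p ∧ s) ∧ ¬p)) is false at s6.
      At s2: □□(p → ((p ∧ s) ∧ ¬p)) requires □(p → ((p ∧ s) ∧ ¬p)) at every successor {s0, s2, s3, s4, s5, s6, s7, s8}.
        □(p → ((p ∧ s) ∧ ¬p)) fails at s0, so □□(p → ((p ∧ s) ∧ ¬p)) is false at s2.
Satisfying worlds: none.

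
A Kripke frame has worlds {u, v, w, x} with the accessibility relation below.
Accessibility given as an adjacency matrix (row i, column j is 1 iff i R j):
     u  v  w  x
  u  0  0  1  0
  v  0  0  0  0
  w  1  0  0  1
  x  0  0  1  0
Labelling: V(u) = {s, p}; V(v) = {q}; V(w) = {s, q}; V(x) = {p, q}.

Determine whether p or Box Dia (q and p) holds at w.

At w: p is false, Box Dia (q and p) is false, so p or Box Dia (q and p) is false.
  At w: Box Dia (q and p) requires Dia (q and p) at every successor {u, x}.
    Dia (q and p) fails at u, so Box Dia (q and p) is false at w.
      At u: Dia (q and p) requires q and p at some successor in {w}.
        At w: q and p is false.
      So Dia (q and p) is false at u.

No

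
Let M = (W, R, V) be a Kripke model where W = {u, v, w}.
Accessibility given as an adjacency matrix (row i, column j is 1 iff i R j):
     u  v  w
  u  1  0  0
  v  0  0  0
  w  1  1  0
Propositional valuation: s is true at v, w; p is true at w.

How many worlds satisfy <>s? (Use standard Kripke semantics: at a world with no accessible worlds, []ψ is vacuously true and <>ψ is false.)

1

Recall that <>ψ holds at a world iff ψ holds at some accessible world.
Let φ = <>s. Evaluate φ at each world:
  u (successors {u}): φ is false.
  v (successors ∅): φ is false.
  w (successors {u, v}): φ is true.
For instance, at w:
  At w: <>s requires s at some successor in {u, v}.
    s holds at v, so <>s is true at w.
Satisfying worlds: {w}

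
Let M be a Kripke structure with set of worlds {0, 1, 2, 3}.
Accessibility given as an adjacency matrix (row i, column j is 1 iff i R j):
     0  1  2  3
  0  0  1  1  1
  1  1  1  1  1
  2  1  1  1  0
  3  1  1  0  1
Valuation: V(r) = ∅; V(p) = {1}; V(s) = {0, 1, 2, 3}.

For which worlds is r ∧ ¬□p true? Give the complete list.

none

Let φ = r ∧ ¬□p. Evaluate φ at each world:
  0 (successors {1, 2, 3}): φ is false.
  1 (successors {0, 1, 2, 3}): φ is false.
  2 (successors {0, 1, 2}): φ is false.
  3 (successors {0, 1, 3}): φ is false.
For instance, at 1:
  At 1: r is false, ¬□p is true, so r ∧ ¬□p is false.
    At 1: □p is false, so ¬□p is true.
      At 1: □p requires p at every successor {0, 1, 2, 3}.
        p fails at 0, so □p is false at 1.
Satisfying worlds: none.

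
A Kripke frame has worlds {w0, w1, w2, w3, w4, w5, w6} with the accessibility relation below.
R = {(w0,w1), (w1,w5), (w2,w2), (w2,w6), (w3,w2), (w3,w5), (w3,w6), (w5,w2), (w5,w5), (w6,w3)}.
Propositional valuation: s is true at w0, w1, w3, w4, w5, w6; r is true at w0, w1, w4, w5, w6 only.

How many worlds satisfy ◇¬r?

4

Let φ = ◇¬r. Evaluate φ at each world:
  w0 (successors {w1}): φ is false.
  w1 (successors {w5}): φ is false.
  w2 (successors {w2, w6}): φ is true.
  w3 (successors {w2, w5, w6}): φ is true.
  w4 (successors ∅): φ is false.
  w5 (successors {w2, w5}): φ is true.
  w6 (successors {w3}): φ is true.
For instance, at w2:
  At w2: ◇¬r requires ¬r at some successor in {w2, w6}.
    ¬r holds at w2, so ◇¬r is true at w2.
Satisfying worlds: {w2, w3, w5, w6}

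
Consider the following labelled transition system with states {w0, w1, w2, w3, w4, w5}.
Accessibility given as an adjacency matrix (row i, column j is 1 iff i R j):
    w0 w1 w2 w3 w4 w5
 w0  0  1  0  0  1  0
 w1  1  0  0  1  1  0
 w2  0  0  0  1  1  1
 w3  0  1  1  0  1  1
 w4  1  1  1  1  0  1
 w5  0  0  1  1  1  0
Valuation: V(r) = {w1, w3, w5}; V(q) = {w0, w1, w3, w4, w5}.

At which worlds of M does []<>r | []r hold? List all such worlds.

Let φ = []<>r | []r. Evaluate φ at each world:
  w0 (successors {w1, w4}): φ is true.
  w1 (successors {w0, w3, w4}): φ is true.
  w2 (successors {w3, w4, w5}): φ is true.
  w3 (successors {w1, w2, w4, w5}): φ is true.
  w4 (successors {w0, w1, w2, w3, w5}): φ is true.
  w5 (successors {w2, w3, w4}): φ is true.
For instance, at w4:
  At w4: []<>r is true, []r is false, so []<>r | []r is true.
    At w4: []<>r requires <>r at every successor {w0, w1, w2, w3, w5}.
      At w0: <>r is true.
      At w1: <>r is true.
      At w2: <>r is true.
      At w3: <>r is true.
      At w5: <>r is true.
    So []<>r is true at w4.
    At w4: []r requires r at every successor {w0, w1, w2, w3, w5}.
      r fails at w0, so []r is false at w4.
Satisfying worlds: {w0, w1, w2, w3, w4, w5}

w0, w1, w2, w3, w4, w5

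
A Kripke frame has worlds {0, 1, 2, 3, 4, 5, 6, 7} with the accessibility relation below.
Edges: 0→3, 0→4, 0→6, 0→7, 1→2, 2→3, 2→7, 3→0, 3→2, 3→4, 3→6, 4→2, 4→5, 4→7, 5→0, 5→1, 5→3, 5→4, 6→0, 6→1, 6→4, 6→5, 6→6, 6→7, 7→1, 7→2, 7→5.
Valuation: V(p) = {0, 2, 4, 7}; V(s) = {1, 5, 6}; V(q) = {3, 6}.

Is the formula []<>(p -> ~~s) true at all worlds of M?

No

Let φ = []<>(p -> ~~s). Evaluate φ at each world:
  0 (successors {3, 4, 6, 7}): φ is true.
  1 (successors {2}): φ is true.
  2 (successors {3, 7}): φ is true.
  3 (successors {0, 2, 4, 6}): φ is true.
  4 (successors {2, 5, 7}): φ is true.
  5 (successors {0, 1, 3, 4}): φ is false.
  6 (successors {0, 1, 4, 5, 6, 7}): φ is false.
  7 (successors {1, 2, 5}): φ is false.
Detail at 5 (counterexample):
  At 5: []<>(p -> ~~s) requires <>(p -> ~~s) at every successor {0, 1, 3, 4}.
    <>(p -> ~~s) fails at 1, so []<>(p -> ~~s) is false at 5.
      At 1: <>(p -> ~~s) requires p -> ~~s at some successor in {2}.
        At 2: p -> ~~s is false.
      So <>(p -> ~~s) is false at 1.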